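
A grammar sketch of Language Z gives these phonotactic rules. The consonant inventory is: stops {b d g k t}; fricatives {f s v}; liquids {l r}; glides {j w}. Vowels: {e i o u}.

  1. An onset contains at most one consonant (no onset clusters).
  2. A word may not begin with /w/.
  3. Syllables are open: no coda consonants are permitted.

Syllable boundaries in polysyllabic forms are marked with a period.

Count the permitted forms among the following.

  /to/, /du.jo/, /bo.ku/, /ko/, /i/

5

/to/ — σ1 onset /t/, coda /∅/ ok → permitted
/du.jo/ — σ1 onset /d/, coda /∅/ ok; σ2 onset /j/, coda /∅/ ok → permitted
/bo.ku/ — σ1 onset /b/, coda /∅/ ok; σ2 onset /k/, coda /∅/ ok → permitted
/ko/ — σ1 onset /k/, coda /∅/ ok → permitted
/i/ — σ1 onset /∅/, coda /∅/ ok → permitted
Permitted: /to/, /du.jo/, /bo.ku/, /ko/, /i/ → 5.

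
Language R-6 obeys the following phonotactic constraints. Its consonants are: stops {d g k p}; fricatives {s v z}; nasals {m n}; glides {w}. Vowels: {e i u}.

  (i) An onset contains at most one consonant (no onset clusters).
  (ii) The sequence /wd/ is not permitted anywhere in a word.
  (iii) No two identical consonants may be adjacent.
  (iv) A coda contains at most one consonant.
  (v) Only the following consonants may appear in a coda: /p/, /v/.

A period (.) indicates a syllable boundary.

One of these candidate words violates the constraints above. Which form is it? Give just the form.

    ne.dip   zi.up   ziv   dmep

dmep

ne.dip — σ1 onset /n/, coda /∅/ ok; σ2 onset /d/, coda /p/ ok → well-formed
zi.up — σ1 onset /z/, coda /∅/ ok; σ2 onset /∅/, coda /p/ ok → well-formed
ziv — σ1 onset /z/, coda /v/ ok → well-formed
dmep — violates constraint (i): syllable 1 onset /dm/ has 2 consonants (> 1) → ill-formed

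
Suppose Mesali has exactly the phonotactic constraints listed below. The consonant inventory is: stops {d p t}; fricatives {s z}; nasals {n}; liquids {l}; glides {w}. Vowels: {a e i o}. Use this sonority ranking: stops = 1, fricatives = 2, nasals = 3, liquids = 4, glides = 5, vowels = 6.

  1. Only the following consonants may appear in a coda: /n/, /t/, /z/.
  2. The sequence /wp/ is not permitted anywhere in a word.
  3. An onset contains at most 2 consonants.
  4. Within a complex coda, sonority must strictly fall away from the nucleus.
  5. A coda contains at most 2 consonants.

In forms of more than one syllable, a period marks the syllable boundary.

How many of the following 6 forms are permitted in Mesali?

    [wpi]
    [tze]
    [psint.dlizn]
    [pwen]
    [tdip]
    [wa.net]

3

[wpi] — violates constraint 2: contains banned sequence /wp/ → not permitted
[tze] — σ1 onset /tz/ (2C), coda /∅/ ok → permitted
[psint.dlizn] — violates constraint 4: syllable 2 coda /zn/: /z/ (fricative, 2) → /n/ (nasal, 3) does not fall → not permitted
[pwen] — σ1 onset /pw/ (2C), coda /n/ ok → permitted
[tdip] — violates constraint 1: syllable 1 coda contains /p/, which is not a licensed coda consonant → not permitted
[wa.net] — σ1 onset /w/, coda /∅/ ok; σ2 onset /n/, coda /t/ ok → permitted
Permitted: [tze], [pwen], [wa.net] → 3.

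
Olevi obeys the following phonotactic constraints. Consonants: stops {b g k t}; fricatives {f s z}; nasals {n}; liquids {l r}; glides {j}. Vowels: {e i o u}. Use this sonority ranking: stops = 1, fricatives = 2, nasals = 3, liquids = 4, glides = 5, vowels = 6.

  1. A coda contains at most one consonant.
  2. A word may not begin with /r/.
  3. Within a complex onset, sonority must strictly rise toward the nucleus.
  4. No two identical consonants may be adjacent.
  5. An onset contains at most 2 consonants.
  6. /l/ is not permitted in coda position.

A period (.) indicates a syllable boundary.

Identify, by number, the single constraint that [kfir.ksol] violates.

[kfir.ksol]: syllable 2 coda contains /l/.
This is a violation of constraint 6: "/l/ is not permitted in coda position."
The remaining constraints (1, 2, 3, 4, 5) are satisfied.

6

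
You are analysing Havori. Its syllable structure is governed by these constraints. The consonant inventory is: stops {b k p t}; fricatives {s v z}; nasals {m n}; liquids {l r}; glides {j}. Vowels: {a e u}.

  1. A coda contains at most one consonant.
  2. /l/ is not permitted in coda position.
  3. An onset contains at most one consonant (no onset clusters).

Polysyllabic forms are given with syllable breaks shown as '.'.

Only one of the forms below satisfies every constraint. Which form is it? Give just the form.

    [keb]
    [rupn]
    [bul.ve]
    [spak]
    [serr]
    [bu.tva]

[keb]

[keb] — σ1 onset /k/, coda /b/ ok → permitted
[rupn] — violates constraint 1: syllable 1 coda /pn/ has 2 consonants (> 1) → not permitted
[bul.ve] — violates constraint 2: syllable 1 coda contains /l/ → not permitted
[spak] — violates constraint 3: syllable 1 onset /sp/ has 2 consonants (> 1) → not permitted
[serr] — violates constraint 1: syllable 1 coda /rr/ has 2 consonants (> 1) → not permitted
[bu.tva] — violates constraint 3: syllable 2 onset /tv/ has 2 consonants (> 1) → not permitted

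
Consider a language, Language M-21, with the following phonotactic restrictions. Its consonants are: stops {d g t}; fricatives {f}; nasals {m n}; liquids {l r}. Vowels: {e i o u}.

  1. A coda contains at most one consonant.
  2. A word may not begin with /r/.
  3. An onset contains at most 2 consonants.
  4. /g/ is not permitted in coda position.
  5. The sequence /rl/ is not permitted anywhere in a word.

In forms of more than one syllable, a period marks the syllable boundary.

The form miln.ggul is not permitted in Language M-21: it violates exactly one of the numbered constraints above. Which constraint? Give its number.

miln.ggul: syllable 1 coda /ln/ has 2 consonants (> 1).
This is a violation of constraint 1: "A coda contains at most one consonant."
The remaining constraints (2, 3, 4, 5) are satisfied.

1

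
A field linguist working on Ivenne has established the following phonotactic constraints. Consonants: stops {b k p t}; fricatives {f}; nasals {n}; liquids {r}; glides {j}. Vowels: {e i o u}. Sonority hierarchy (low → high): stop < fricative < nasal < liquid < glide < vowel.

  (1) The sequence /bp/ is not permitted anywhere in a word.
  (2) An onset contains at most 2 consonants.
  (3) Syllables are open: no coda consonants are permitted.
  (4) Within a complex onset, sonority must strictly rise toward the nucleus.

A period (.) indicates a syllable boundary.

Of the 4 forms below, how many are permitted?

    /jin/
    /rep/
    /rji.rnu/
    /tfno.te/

/jin/ — violates constraint 3: syllable 1 coda /n/ has 1 consonant (> 0) → not permitted
/rep/ — violates constraint 3: syllable 1 coda /p/ has 1 consonant (> 0) → not permitted
/rji.rnu/ — violates constraint 4: syllable 2 onset /rn/: /r/ (liquid, 4) → /n/ (nasal, 3) does not rise → not permitted
/tfno.te/ — violates constraint 2: syllable 1 onset /tfn/ has 3 consonants (> 2) → not permitted
No form is permitted → 0.

0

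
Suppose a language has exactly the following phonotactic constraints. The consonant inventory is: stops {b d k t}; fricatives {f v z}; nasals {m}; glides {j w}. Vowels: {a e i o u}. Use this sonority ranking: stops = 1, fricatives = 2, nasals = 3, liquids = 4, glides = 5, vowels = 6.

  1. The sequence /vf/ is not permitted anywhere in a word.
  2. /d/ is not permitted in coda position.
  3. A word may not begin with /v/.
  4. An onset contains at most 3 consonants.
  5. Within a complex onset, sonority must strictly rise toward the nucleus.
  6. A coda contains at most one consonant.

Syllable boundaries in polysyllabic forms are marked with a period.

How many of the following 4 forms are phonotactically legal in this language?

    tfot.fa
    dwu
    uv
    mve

tfot.fa — σ1 onset /tf/ (1→2 rises), coda /t/ ok; σ2 onset /f/, coda /∅/ ok → phonotactically legal
dwu — σ1 onset /dw/ (1→5 rises), coda /∅/ ok → phonotactically legal
uv — σ1 onset /∅/, coda /v/ ok → phonotactically legal
mve — violates constraint 5: syllable 1 onset /mv/: /m/ (nasal, 3) → /v/ (fricative, 2) does not rise → phonotactically illegal
Phonotactically legal: tfot.fa, dwu, uv → 3.

3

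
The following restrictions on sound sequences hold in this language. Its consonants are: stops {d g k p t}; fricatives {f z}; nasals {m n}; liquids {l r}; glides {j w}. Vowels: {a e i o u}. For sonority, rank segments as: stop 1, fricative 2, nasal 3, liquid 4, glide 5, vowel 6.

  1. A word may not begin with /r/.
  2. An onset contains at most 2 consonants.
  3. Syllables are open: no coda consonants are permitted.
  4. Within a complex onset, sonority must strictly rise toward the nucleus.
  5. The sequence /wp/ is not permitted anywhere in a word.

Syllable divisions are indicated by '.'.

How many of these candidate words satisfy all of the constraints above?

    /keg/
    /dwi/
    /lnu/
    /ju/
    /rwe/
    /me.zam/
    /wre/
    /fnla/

/keg/ — violates constraint 3: syllable 1 coda /g/ has 1 consonant (> 0) → not permitted
/dwi/ — σ1 onset /dw/ (1→5 rises), coda /∅/ ok → permitted
/lnu/ — violates constraint 4: syllable 1 onset /ln/: /l/ (liquid, 4) → /n/ (nasal, 3) does not rise → not permitted
/ju/ — σ1 onset /j/, coda /∅/ ok → permitted
/rwe/ — violates constraint 1: word begins with /r/ → not permitted
/me.zam/ — violates constraint 3: syllable 2 coda /m/ has 1 consonant (> 0) → not permitted
/wre/ — violates constraint 4: syllable 1 onset /wr/: /w/ (glide, 5) → /r/ (liquid, 4) does not rise → not permitted
/fnla/ — violates constraint 2: syllable 1 onset /fnl/ has 3 consonants (> 2) → not permitted
Permitted: /dwi/, /ju/ → 2.

2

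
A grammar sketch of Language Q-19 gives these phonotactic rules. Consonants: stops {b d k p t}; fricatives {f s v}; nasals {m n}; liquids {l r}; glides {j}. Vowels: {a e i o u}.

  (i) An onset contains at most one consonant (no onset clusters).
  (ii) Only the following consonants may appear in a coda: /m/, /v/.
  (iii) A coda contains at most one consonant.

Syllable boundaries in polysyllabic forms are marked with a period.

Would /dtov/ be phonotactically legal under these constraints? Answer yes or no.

no

/dtov/ — violates constraint (i): syllable 1 onset /dt/ has 2 consonants (> 1) → phonotactically illegal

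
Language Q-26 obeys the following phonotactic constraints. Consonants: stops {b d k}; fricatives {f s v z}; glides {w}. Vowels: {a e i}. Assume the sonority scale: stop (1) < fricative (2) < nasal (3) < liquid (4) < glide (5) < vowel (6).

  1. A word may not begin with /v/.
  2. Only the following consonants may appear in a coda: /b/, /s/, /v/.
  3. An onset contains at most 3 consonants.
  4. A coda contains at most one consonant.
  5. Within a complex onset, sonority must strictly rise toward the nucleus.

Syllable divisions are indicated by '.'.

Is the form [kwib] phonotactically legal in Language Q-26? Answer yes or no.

yes

[kwib] — σ1 onset /kw/ (1→5 rises), coda /b/ ok → phonotactically legal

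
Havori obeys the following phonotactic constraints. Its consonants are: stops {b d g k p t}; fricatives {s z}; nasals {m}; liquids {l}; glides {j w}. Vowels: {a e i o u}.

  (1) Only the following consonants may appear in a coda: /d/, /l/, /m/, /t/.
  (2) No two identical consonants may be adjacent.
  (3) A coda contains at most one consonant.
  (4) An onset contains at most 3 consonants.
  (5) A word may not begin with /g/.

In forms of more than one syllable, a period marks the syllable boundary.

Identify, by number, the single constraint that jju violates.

2

jju: adjacent identical consonants /jj/.
This is a violation of constraint 2: "No two identical consonants may be adjacent."
The remaining constraints (1, 3, 4, 5) are satisfied.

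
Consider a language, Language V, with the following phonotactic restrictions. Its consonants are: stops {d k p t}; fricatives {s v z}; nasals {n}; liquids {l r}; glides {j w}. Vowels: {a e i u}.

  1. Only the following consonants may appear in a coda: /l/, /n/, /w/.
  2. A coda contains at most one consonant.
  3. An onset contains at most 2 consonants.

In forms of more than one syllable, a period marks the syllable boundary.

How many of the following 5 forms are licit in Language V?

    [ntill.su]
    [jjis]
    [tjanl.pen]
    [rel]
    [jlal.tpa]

2

[ntill.su] — violates constraint 2: syllable 1 coda /ll/ has 2 consonants (> 1) → illicit
[jjis] — violates constraint 1: syllable 1 coda contains /s/, which is not a licensed coda consonant → illicit
[tjanl.pen] — violates constraint 2: syllable 1 coda /nl/ has 2 consonants (> 1) → illicit
[rel] — σ1 onset /r/, coda /l/ ok → licit
[jlal.tpa] — σ1 onset /jl/ (2C), coda /l/ ok; σ2 onset /tp/ (2C), coda /∅/ ok → licit
Licit: [rel], [jlal.tpa] → 2.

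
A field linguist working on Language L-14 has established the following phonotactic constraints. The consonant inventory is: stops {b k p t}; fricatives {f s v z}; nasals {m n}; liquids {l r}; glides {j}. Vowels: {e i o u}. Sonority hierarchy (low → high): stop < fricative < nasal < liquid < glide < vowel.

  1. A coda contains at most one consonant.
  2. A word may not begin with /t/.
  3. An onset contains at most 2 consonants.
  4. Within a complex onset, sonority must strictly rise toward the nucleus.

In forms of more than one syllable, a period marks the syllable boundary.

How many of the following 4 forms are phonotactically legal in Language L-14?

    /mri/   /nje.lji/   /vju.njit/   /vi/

/mri/ — σ1 onset /mr/ (3→4 rises), coda /∅/ ok → phonotactically legal
/nje.lji/ — σ1 onset /nj/ (3→5 rises), coda /∅/ ok; σ2 onset /lj/ (4→5 rises), coda /∅/ ok → phonotactically legal
/vju.njit/ — σ1 onset /vj/ (2→5 rises), coda /∅/ ok; σ2 onset /nj/ (3→5 rises), coda /t/ ok → phonotactically legal
/vi/ — σ1 onset /v/, coda /∅/ ok → phonotactically legal
Phonotactically legal: /mri/, /nje.lji/, /vju.njit/, /vi/ → 4.

4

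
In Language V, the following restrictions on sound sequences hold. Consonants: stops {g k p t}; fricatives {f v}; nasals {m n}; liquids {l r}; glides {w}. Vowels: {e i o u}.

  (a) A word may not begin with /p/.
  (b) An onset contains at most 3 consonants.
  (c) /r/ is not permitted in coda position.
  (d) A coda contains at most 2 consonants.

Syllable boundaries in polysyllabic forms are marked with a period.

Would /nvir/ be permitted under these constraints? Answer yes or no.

no

/nvir/ — violates constraint (c): syllable 1 coda contains /r/ → not permitted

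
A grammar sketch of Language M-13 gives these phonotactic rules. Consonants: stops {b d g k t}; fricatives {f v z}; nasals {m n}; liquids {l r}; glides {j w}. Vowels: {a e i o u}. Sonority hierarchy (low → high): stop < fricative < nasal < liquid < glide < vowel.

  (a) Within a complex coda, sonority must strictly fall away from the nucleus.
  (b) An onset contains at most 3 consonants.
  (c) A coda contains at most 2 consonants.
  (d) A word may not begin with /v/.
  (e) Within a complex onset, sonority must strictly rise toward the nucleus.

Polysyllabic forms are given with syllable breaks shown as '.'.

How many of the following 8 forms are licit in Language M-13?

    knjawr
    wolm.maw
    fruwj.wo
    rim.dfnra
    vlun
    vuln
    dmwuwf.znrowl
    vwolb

knjawr — σ1 onset /knj/ (1→3→5 rises), coda /wr/ (5→4 falls) ok → licit
wolm.maw — σ1 onset /w/, coda /lm/ (4→3 falls) ok; σ2 onset /m/, coda /w/ ok → licit
fruwj.wo — violates constraint (a): syllable 1 coda /wj/: /w/ (glide, 5) → /j/ (glide, 5) does not fall → illicit
rim.dfnra — violates constraint (b): syllable 2 onset /dfnr/ has 4 consonants (> 3) → illicit
vlun — violates constraint (d): word begins with /v/ → illicit
vuln — violates constraint (d): word begins with /v/ → illicit
dmwuwf.znrowl — σ1 onset /dmw/ (1→3→5 rises), coda /wf/ (5→2 falls) ok; σ2 onset /znr/ (2→3→4 rises), coda /wl/ (5→4 falls) ok → licit
vwolb — violates constraint (d): word begins with /v/ → illicit
Licit: knjawr, wolm.maw, dmwuwf.znrowl → 3.

3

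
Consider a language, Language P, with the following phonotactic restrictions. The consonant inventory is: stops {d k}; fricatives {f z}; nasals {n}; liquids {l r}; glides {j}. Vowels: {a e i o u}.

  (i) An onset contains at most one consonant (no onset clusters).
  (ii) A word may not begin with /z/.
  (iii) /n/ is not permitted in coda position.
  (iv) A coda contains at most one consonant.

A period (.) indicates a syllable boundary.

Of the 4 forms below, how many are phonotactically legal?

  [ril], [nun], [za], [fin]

1

[ril] — σ1 onset /r/, coda /l/ ok → phonotactically legal
[nun] — violates constraint (iii): syllable 1 coda contains /n/ → phonotactically illegal
[za] — violates constraint (ii): word begins with /z/ → phonotactically illegal
[fin] — violates constraint (iii): syllable 1 coda contains /n/ → phonotactically illegal
Phonotactically legal: [ril] → 1.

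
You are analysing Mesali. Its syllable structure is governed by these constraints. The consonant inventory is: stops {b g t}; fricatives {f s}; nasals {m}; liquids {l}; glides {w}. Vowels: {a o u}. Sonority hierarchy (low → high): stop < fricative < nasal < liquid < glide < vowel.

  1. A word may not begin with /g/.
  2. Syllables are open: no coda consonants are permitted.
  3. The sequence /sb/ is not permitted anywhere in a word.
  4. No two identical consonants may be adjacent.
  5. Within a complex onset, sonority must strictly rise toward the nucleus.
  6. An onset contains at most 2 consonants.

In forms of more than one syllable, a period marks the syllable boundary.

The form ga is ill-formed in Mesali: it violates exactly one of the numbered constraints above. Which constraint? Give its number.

1

ga: word begins with /g/.
This is a violation of constraint 1: "A word may not begin with /g/."
The remaining constraints (2, 3, 4, 5, 6) are satisfied.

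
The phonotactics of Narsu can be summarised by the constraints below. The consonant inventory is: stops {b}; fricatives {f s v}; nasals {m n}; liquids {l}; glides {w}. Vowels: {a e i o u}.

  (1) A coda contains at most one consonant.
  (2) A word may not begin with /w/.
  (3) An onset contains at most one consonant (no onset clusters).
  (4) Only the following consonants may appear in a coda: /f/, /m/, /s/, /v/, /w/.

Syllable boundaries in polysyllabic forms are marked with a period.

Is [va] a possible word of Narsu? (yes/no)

[va] — σ1 onset /v/, coda /∅/ ok → permitted

yes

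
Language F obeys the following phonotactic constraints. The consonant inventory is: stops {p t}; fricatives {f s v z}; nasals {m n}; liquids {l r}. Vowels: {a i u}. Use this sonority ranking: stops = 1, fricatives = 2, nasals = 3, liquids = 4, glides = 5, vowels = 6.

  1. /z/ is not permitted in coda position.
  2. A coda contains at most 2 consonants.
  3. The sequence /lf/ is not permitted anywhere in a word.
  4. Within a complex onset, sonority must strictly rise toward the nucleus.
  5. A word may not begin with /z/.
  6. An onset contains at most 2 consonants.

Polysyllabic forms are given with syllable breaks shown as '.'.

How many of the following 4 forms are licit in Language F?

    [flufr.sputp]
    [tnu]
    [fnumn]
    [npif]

[flufr.sputp] — violates constraint 4: syllable 2 onset /sp/: /s/ (fricative, 2) → /p/ (stop, 1) does not rise → illicit
[tnu] — σ1 onset /tn/ (1→3 rises), coda /∅/ ok → licit
[fnumn] — σ1 onset /fn/ (2→3 rises), coda /mn/ (2C) ok → licit
[npif] — violates constraint 4: syllable 1 onset /np/: /n/ (nasal, 3) → /p/ (stop, 1) does not rise → illicit
Licit: [tnu], [fnumn] → 2.

2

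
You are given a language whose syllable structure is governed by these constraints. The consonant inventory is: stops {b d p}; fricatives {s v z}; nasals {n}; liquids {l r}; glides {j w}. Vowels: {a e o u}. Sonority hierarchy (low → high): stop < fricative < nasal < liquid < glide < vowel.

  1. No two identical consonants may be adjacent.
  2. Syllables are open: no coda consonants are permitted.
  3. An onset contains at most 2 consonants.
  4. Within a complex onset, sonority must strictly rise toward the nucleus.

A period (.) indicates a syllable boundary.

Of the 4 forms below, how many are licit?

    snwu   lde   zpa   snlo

snwu — violates constraint 3: syllable 1 onset /snw/ has 3 consonants (> 2) → illicit
lde — violates constraint 4: syllable 1 onset /ld/: /l/ (liquid, 4) → /d/ (stop, 1) does not rise → illicit
zpa — violates constraint 4: syllable 1 onset /zp/: /z/ (fricative, 2) → /p/ (stop, 1) does not rise → illicit
snlo — violates constraint 3: syllable 1 onset /snl/ has 3 consonants (> 2) → illicit
No form is licit → 0.

0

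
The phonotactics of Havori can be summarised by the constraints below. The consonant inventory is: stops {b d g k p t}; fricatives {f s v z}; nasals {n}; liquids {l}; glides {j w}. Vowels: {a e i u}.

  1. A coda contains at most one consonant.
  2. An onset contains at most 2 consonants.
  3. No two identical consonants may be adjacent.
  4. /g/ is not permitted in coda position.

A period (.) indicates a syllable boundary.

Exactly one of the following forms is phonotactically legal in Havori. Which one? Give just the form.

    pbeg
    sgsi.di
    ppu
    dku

pbeg — violates constraint 4: syllable 1 coda contains /g/ → phonotactically illegal
sgsi.di — violates constraint 2: syllable 1 onset /sgs/ has 3 consonants (> 2) → phonotactically illegal
ppu — violates constraint 3: adjacent identical consonants /pp/ → phonotactically illegal
dku — σ1 onset /dk/ (2C), coda /∅/ ok → phonotactically legal

dku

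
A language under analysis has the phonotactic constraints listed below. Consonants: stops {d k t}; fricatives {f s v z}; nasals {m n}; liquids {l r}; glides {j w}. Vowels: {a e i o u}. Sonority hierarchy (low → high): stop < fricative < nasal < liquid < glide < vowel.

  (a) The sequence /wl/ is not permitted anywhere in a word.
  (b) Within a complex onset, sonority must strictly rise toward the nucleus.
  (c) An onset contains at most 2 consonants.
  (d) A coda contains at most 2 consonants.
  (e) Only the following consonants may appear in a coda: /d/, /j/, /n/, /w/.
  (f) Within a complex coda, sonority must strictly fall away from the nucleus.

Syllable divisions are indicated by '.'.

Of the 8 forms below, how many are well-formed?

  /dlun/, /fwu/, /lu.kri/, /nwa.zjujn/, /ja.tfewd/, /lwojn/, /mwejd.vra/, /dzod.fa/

8

/dlun/ — σ1 onset /dl/ (1→4 rises), coda /n/ ok → well-formed
/fwu/ — σ1 onset /fw/ (2→5 rises), coda /∅/ ok → well-formed
/lu.kri/ — σ1 onset /l/, coda /∅/ ok; σ2 onset /kr/ (1→4 rises), coda /∅/ ok → well-formed
/nwa.zjujn/ — σ1 onset /nw/ (3→5 rises), coda /∅/ ok; σ2 onset /zj/ (2→5 rises), coda /jn/ (5→3 falls) ok → well-formed
/ja.tfewd/ — σ1 onset /j/, coda /∅/ ok; σ2 onset /tf/ (1→2 rises), coda /wd/ (5→1 falls) ok → well-formed
/lwojn/ — σ1 onset /lw/ (4→5 rises), coda /jn/ (5→3 falls) ok → well-formed
/mwejd.vra/ — σ1 onset /mw/ (3→5 rises), coda /jd/ (5→1 falls) ok; σ2 onset /vr/ (2→4 rises), coda /∅/ ok → well-formed
/dzod.fa/ — σ1 onset /dz/ (1→2 rises), coda /d/ ok; σ2 onset /f/, coda /∅/ ok → well-formed
Well-formed: /dlun/, /fwu/, /lu.kri/, /nwa.zjujn/, /ja.tfewd/, /lwojn/, /mwejd.vra/, /dzod.fa/ → 8.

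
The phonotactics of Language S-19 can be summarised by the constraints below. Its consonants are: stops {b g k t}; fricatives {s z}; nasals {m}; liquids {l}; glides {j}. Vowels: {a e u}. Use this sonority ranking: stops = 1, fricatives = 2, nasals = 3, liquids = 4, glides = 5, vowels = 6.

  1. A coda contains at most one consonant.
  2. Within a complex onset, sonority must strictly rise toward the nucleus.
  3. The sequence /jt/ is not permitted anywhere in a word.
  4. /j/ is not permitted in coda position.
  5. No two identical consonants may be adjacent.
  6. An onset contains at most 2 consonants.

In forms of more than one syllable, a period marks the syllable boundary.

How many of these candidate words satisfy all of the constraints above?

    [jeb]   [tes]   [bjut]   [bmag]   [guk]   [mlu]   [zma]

7

[jeb] — σ1 onset /j/, coda /b/ ok → phonotactically legal
[tes] — σ1 onset /t/, coda /s/ ok → phonotactically legal
[bjut] — σ1 onset /bj/ (1→5 rises), coda /t/ ok → phonotactically legal
[bmag] — σ1 onset /bm/ (1→3 rises), coda /g/ ok → phonotactically legal
[guk] — σ1 onset /g/, coda /k/ ok → phonotactically legal
[mlu] — σ1 onset /ml/ (3→4 rises), coda /∅/ ok → phonotactically legal
[zma] — σ1 onset /zm/ (2→3 rises), coda /∅/ ok → phonotactically legal
Phonotactically legal: [jeb], [tes], [bjut], [bmag], [guk], [mlu], [zma] → 7.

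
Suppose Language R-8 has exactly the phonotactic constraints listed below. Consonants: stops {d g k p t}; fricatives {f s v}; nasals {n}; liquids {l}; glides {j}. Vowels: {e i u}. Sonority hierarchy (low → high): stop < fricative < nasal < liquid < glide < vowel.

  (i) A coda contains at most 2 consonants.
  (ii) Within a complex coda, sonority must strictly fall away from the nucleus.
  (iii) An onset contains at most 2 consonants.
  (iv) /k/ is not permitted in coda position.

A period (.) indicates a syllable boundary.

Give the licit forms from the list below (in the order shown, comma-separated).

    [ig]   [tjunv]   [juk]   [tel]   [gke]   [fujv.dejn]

[ig] — σ1 onset /∅/, coda /g/ ok → licit
[tjunv] — σ1 onset /tj/ (2C), coda /nv/ (3→2 falls) ok → licit
[juk] — violates constraint (iv): syllable 1 coda contains /k/ → illicit
[tel] — σ1 onset /t/, coda /l/ ok → licit
[gke] — σ1 onset /gk/ (2C), coda /∅/ ok → licit
[fujv.dejn] — σ1 onset /f/, coda /jv/ (5→2 falls) ok; σ2 onset /d/, coda /jn/ (5→3 falls) ok → licit

[ig], [tjunv], [tel], [gke], [fujv.dejn]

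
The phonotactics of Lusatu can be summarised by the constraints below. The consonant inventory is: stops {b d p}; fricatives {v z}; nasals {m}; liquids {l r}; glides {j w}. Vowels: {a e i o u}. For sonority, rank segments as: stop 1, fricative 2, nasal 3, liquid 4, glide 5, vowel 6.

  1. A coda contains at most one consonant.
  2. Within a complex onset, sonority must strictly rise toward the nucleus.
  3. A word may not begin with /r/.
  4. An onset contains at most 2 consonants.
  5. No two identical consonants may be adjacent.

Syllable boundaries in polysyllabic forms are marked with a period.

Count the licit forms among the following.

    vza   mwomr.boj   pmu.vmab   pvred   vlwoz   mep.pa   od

vza — violates constraint 2: syllable 1 onset /vz/: /v/ (fricative, 2) → /z/ (fricative, 2) does not rise → illicit
mwomr.boj — violates constraint 1: syllable 1 coda /mr/ has 2 consonants (> 1) → illicit
pmu.vmab — σ1 onset /pm/ (1→3 rises), coda /∅/ ok; σ2 onset /vm/ (2→3 rises), coda /b/ ok → licit
pvred — violates constraint 4: syllable 1 onset /pvr/ has 3 consonants (> 2) → illicit
vlwoz — violates constraint 4: syllable 1 onset /vlw/ has 3 consonants (> 2) → illicit
mep.pa — violates constraint 5: adjacent identical consonants /pp/ → illicit
od — σ1 onset /∅/, coda /d/ ok → licit
Licit: pmu.vmab, od → 2.

2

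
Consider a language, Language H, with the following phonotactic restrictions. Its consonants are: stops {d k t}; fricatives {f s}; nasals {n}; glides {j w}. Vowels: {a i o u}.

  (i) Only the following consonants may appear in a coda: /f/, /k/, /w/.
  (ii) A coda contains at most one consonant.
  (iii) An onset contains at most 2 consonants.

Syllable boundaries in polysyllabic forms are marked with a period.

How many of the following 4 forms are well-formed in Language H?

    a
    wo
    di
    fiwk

a — σ1 onset /∅/, coda /∅/ ok → well-formed
wo — σ1 onset /w/, coda /∅/ ok → well-formed
di — σ1 onset /d/, coda /∅/ ok → well-formed
fiwk — violates constraint (ii): syllable 1 coda /wk/ has 2 consonants (> 1) → ill-formed
Well-formed: a, wo, di → 3.

3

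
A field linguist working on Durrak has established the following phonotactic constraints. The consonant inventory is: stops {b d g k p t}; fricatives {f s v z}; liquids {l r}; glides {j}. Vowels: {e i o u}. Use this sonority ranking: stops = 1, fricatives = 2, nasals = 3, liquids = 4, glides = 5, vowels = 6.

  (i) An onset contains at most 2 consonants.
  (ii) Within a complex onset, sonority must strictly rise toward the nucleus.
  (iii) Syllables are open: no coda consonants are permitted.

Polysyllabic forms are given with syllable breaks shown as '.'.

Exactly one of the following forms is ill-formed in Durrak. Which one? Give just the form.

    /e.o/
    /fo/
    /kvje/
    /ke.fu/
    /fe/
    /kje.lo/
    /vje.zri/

/kvje/

/e.o/ — σ1 onset /∅/, coda /∅/ ok; σ2 onset /∅/, coda /∅/ ok → well-formed
/fo/ — σ1 onset /f/, coda /∅/ ok → well-formed
/kvje/ — violates constraint (i): syllable 1 onset /kvj/ has 3 consonants (> 2) → ill-formed
/ke.fu/ — σ1 onset /k/, coda /∅/ ok; σ2 onset /f/, coda /∅/ ok → well-formed
/fe/ — σ1 onset /f/, coda /∅/ ok → well-formed
/kje.lo/ — σ1 onset /kj/ (1→5 rises), coda /∅/ ok; σ2 onset /l/, coda /∅/ ok → well-formed
/vje.zri/ — σ1 onset /vj/ (2→5 rises), coda /∅/ ok; σ2 onset /zr/ (2→4 rises), coda /∅/ ok → well-formed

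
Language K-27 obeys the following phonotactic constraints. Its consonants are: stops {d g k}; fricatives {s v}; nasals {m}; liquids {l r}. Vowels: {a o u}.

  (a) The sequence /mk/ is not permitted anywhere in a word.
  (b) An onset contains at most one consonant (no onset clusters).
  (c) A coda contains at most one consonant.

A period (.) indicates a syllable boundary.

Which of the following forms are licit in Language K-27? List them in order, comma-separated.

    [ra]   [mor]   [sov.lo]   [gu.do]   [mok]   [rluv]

[ra] — σ1 onset /r/, coda /∅/ ok → licit
[mor] — σ1 onset /m/, coda /r/ ok → licit
[sov.lo] — σ1 onset /s/, coda /v/ ok; σ2 onset /l/, coda /∅/ ok → licit
[gu.do] — σ1 onset /g/, coda /∅/ ok; σ2 onset /d/, coda /∅/ ok → licit
[mok] — σ1 onset /m/, coda /k/ ok → licit
[rluv] — violates constraint (b): syllable 1 onset /rl/ has 2 consonants (> 1) → illicit

[ra], [mor], [sov.lo], [gu.do], [mok]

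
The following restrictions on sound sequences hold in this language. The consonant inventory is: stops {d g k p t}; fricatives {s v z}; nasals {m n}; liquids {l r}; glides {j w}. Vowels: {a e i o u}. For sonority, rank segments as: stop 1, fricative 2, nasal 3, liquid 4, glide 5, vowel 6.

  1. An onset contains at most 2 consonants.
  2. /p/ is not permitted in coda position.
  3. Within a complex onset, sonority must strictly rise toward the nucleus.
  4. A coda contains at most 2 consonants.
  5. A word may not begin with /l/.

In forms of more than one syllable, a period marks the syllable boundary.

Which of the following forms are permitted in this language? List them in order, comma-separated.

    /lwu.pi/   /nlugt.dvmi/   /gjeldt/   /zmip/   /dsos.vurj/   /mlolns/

/lwu.pi/ — violates constraint 5: word begins with /l/ → not permitted
/nlugt.dvmi/ — violates constraint 1: syllable 2 onset /dvm/ has 3 consonants (> 2) → not permitted
/gjeldt/ — violates constraint 4: syllable 1 coda /ldt/ has 3 consonants (> 2) → not permitted
/zmip/ — violates constraint 2: syllable 1 coda contains /p/ → not permitted
/dsos.vurj/ — σ1 onset /ds/ (1→2 rises), coda /s/ ok; σ2 onset /v/, coda /rj/ (2C) ok → permitted
/mlolns/ — violates constraint 4: syllable 1 coda /lns/ has 3 consonants (> 2) → not permitted

/dsos.vurj/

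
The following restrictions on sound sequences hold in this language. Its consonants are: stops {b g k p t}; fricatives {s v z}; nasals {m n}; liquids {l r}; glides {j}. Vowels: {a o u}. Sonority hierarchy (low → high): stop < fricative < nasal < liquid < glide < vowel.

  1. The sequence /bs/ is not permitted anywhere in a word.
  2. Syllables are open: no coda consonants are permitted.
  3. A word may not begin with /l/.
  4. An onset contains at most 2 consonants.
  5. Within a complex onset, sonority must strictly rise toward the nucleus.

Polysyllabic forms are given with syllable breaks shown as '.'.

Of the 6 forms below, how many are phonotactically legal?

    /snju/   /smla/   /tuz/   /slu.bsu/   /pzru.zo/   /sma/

1

/snju/ — violates constraint 4: syllable 1 onset /snj/ has 3 consonants (> 2) → phonotactically illegal
/smla/ — violates constraint 4: syllable 1 onset /sml/ has 3 consonants (> 2) → phonotactically illegal
/tuz/ — violates constraint 2: syllable 1 coda /z/ has 1 consonant (> 0) → phonotactically illegal
/slu.bsu/ — violates constraint 1: contains banned sequence /bs/ → phonotactically illegal
/pzru.zo/ — violates constraint 4: syllable 1 onset /pzr/ has 3 consonants (> 2) → phonotactically illegal
/sma/ — σ1 onset /sm/ (2→3 rises), coda /∅/ ok → phonotactically legal
Phonotactically legal: /sma/ → 1.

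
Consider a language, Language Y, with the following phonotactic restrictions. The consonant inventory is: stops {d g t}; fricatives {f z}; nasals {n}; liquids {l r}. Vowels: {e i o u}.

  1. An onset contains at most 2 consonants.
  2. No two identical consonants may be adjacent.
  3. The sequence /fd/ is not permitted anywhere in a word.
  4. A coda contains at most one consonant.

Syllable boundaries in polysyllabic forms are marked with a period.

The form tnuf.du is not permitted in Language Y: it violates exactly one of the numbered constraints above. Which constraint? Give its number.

tnuf.du: contains banned sequence /fd/.
This is a violation of constraint 3: "The sequence /fd/ is not permitted anywhere in a word."
The remaining constraints (1, 2, 4) are satisfied.

3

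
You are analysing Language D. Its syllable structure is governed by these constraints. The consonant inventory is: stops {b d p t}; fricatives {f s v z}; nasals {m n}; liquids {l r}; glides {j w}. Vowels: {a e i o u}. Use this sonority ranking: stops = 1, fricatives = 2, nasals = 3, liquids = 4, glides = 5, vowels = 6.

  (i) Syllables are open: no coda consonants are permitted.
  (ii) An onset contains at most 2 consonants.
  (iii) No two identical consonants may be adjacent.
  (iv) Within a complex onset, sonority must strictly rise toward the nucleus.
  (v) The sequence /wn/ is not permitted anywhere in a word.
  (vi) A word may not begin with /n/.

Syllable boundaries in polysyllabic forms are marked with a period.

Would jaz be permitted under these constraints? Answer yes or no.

jaz — violates constraint (i): syllable 1 coda /z/ has 1 consonant (> 0) → not permitted

no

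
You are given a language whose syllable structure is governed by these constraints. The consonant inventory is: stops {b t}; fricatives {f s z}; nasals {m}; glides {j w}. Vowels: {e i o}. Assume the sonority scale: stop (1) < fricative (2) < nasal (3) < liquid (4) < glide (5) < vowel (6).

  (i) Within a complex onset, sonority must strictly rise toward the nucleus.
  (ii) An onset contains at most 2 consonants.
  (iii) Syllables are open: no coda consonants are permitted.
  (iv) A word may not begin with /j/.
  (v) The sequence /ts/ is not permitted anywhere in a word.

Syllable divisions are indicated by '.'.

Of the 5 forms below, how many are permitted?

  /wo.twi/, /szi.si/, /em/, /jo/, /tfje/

1

/wo.twi/ — σ1 onset /w/, coda /∅/ ok; σ2 onset /tw/ (1→5 rises), coda /∅/ ok → permitted
/szi.si/ — violates constraint (i): syllable 1 onset /sz/: /s/ (fricative, 2) → /z/ (fricative, 2) does not rise → not permitted
/em/ — violates constraint (iii): syllable 1 coda /m/ has 1 consonant (> 0) → not permitted
/jo/ — violates constraint (iv): word begins with /j/ → not permitted
/tfje/ — violates constraint (ii): syllable 1 onset /tfj/ has 3 consonants (> 2) → not permitted
Permitted: /wo.twi/ → 1.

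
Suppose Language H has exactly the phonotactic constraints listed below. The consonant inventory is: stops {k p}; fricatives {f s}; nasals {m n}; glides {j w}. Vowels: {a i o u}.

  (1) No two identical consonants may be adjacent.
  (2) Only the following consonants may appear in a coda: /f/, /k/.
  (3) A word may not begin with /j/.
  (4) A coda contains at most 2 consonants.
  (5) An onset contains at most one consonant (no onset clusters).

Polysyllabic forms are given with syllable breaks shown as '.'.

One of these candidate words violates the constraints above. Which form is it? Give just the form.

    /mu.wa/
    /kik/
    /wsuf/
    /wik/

/wsuf/

/mu.wa/ — σ1 onset /m/, coda /∅/ ok; σ2 onset /w/, coda /∅/ ok → permitted
/kik/ — σ1 onset /k/, coda /k/ ok → permitted
/wsuf/ — violates constraint 5: syllable 1 onset /ws/ has 2 consonants (> 1) → not permitted
/wik/ — σ1 onset /w/, coda /k/ ok → permitted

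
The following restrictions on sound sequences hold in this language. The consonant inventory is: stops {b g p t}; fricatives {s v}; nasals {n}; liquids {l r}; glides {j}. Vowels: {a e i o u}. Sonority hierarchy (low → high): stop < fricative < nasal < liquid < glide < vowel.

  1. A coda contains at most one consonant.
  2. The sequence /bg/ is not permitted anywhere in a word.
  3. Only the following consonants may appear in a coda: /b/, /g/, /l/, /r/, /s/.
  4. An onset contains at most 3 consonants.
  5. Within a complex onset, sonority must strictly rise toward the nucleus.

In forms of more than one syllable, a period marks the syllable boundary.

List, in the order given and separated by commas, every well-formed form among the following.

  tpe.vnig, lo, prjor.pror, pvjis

lo, prjor.pror, pvjis

tpe.vnig — violates constraint 5: syllable 1 onset /tp/: /t/ (stop, 1) → /p/ (stop, 1) does not rise → ill-formed
lo — σ1 onset /l/, coda /∅/ ok → well-formed
prjor.pror — σ1 onset /prj/ (1→4→5 rises), coda /r/ ok; σ2 onset /pr/ (1→4 rises), coda /r/ ok → well-formed
pvjis — σ1 onset /pvj/ (1→2→5 rises), coda /s/ ok → well-formed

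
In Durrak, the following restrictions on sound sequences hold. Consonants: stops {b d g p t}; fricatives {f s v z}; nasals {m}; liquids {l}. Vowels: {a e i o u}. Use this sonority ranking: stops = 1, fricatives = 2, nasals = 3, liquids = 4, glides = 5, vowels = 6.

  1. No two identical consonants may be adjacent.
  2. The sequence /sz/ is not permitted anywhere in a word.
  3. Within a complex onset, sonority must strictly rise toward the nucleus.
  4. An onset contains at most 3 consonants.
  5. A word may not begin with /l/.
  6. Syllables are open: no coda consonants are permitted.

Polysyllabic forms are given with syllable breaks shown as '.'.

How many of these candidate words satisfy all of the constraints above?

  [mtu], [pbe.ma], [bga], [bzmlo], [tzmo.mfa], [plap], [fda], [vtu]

[mtu] — violates constraint 3: syllable 1 onset /mt/: /m/ (nasal, 3) → /t/ (stop, 1) does not rise → not permitted
[pbe.ma] — violates constraint 3: syllable 1 onset /pb/: /p/ (stop, 1) → /b/ (stop, 1) does not rise → not permitted
[bga] — violates constraint 3: syllable 1 onset /bg/: /b/ (stop, 1) → /g/ (stop, 1) does not rise → not permitted
[bzmlo] — violates constraint 4: syllable 1 onset /bzml/ has 4 consonants (> 3) → not permitted
[tzmo.mfa] — violates constraint 3: syllable 2 onset /mf/: /m/ (nasal, 3) → /f/ (fricative, 2) does not rise → not permitted
[plap] — violates constraint 6: syllable 1 coda /p/ has 1 consonant (> 0) → not permitted
[fda] — violates constraint 3: syllable 1 onset /fd/: /f/ (fricative, 2) → /d/ (stop, 1) does not rise → not permitted
[vtu] — violates constraint 3: syllable 1 onset /vt/: /v/ (fricative, 2) → /t/ (stop, 1) does not rise → not permitted
No form is permitted → 0.

0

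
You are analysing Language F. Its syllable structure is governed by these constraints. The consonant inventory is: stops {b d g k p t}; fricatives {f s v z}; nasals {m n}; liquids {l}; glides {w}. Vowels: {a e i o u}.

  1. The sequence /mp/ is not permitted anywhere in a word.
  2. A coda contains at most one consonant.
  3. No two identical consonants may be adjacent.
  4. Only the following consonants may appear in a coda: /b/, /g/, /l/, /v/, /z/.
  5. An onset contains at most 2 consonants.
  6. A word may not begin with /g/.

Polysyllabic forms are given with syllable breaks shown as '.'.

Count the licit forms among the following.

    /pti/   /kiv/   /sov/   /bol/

4

/pti/ — σ1 onset /pt/ (2C), coda /∅/ ok → licit
/kiv/ — σ1 onset /k/, coda /v/ ok → licit
/sov/ — σ1 onset /s/, coda /v/ ok → licit
/bol/ — σ1 onset /b/, coda /l/ ok → licit
Licit: /pti/, /kiv/, /sov/, /bol/ → 4.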